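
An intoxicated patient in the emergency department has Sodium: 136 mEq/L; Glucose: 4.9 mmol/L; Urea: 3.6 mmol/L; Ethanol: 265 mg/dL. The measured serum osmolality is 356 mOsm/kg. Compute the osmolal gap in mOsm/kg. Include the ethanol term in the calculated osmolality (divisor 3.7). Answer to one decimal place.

3.9 mOsm/kg

Calculated osmolality = 2·Na + glucose + urea + ethanol/3.7
= 2·136 + 4.9 + 3.6 + 265/3.7
= 272 + 4.90 + 3.60 + 71.62
= 352.12 mOsm/kg ≈ 352.1 mOsm/kg
Osmolar gap = measured − calculated = 356 − 352.1 = 3.9 mOsm/kg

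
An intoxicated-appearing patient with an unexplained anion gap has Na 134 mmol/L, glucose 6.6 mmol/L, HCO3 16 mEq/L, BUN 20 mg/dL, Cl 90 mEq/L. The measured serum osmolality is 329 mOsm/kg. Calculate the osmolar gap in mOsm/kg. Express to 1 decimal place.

47.3 mOsm/kg

Calculated osmolality = 2·Na + glucose + BUN/2.8
= 2·134 + 6.6 + 20/2.8
= 268 + 6.60 + 7.14
= 281.74 mOsm/kg ≈ 281.7 mOsm/kg
Osmolar gap = measured − calculated = 329 − 281.7 = 47.3 mOsm/kg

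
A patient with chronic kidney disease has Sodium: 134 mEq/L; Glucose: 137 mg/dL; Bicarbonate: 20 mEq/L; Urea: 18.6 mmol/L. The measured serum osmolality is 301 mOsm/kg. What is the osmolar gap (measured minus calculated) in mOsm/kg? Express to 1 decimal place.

Calculated osmolality = 2·Na + glucose/18 + urea
= 2·134 + 137/18 + 18.6
= 268 + 7.61 + 18.60
= 294.21 mOsm/kg ≈ 294.2 mOsm/kg
Osmolar gap = measured − calculated = 301 − 294.2 = 6.8 mOsm/kg

6.8 mOsm/kg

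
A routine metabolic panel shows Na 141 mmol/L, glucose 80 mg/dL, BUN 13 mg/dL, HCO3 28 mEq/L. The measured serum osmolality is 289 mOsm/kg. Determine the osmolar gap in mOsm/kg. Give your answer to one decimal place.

Calculated osmolality = 2·Na + glucose/18 + BUN/2.8
= 2·141 + 80/18 + 13/2.8
= 282 + 4.44 + 4.64
= 291.08 mOsm/kg ≈ 291.1 mOsm/kg
Osmolar gap = measured − calculated = 289 − 291.1 = -2.1 mOsm/kg

-2.1 mOsm/kg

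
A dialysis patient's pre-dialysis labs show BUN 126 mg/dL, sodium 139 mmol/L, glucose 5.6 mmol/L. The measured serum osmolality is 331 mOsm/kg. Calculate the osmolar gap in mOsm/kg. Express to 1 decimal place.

2.4 mOsm/kg

Calculated osmolality = 2·Na + glucose + BUN/2.8
= 2·139 + 5.6 + 126/2.8
= 278 + 5.60 + 45
= 328.6 mOsm/kg ≈ 328.6 mOsm/kg
Osmolar gap = measured − calculated = 331 − 328.6 = 2.4 mOsm/kg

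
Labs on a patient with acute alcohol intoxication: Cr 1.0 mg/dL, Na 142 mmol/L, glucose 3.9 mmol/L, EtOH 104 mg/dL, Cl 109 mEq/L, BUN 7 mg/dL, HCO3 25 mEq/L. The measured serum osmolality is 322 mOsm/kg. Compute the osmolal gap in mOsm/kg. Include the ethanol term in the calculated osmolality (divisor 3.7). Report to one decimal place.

Calculated osmolality = 2·Na + glucose + BUN/2.8 + ethanol/3.7
= 2·142 + 3.9 + 7/2.8 + 104/3.7
= 284 + 3.90 + 2.50 + 28.11
= 318.51 mOsm/kg ≈ 318.5 mOsm/kg
Osmolar gap = measured − calculated = 322 − 318.5 = 3.5 mOsm/kg

3.5 mOsm/kg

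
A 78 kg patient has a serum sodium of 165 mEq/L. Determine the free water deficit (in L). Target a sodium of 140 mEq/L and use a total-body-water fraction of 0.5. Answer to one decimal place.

TBW = 0.5 · 78 = 39 L
Free water deficit = TBW · (Na/140 − 1)
= 39 · (165/140 − 1)
= 39 · 0.1786
= 6.97 L

7.0 L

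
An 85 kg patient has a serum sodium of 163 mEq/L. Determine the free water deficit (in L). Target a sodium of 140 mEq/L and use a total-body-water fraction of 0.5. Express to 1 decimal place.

TBW = 0.5 · 85 = 42.5 L
Free water deficit = TBW · (Na/140 − 1)
= 42.5 · (163/140 − 1)
= 42.5 · 0.1643
= 6.98 L

7.0 L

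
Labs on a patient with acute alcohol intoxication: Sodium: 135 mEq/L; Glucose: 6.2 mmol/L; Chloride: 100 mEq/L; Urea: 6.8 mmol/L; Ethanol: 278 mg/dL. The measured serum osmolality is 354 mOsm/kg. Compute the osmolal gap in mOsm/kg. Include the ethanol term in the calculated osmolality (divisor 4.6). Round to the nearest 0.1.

Calculated osmolality = 2·Na + glucose + urea + ethanol/4.6
= 2·135 + 6.2 + 6.8 + 278/4.6
= 270 + 6.20 + 6.80 + 60.43
= 343.43 mOsm/kg ≈ 343.4 mOsm/kg
Osmolar gap = measured − calculated = 354 − 343.4 = 10.6 mOsm/kg

10.6 mOsm/kg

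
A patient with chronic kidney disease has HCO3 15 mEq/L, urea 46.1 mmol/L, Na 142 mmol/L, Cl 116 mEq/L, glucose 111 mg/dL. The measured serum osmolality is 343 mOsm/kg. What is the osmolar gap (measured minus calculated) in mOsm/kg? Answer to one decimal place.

Calculated osmolality = 2·Na + glucose/18 + urea
= 2·142 + 111/18 + 46.1
= 284 + 6.17 + 46.10
= 336.27 mOsm/kg ≈ 336.3 mOsm/kg
Osmolar gap = measured − calculated = 343 − 336.3 = 6.7 mOsm/kg

6.7 mOsm/kg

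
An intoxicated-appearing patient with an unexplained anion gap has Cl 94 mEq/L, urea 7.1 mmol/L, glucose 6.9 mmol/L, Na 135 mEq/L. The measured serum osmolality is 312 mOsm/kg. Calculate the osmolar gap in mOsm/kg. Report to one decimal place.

28.0 mOsm/kg

Calculated osmolality = 2·Na + glucose + urea
= 2·135 + 6.9 + 7.1
= 270 + 6.90 + 7.10
= 284 mOsm/kg ≈ 284.0 mOsm/kg
Osmolar gap = measured − calculated = 312 − 284.0 = 28.0 mOsm/kg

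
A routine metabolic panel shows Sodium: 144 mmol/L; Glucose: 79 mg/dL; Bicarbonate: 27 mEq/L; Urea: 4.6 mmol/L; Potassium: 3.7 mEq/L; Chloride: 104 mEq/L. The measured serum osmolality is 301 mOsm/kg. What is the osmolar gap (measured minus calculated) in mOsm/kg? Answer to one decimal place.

Calculated osmolality = 2·Na + glucose/18 + urea
= 2·144 + 79/18 + 4.6
= 288 + 4.39 + 4.60
= 296.99 mOsm/kg ≈ 297.0 mOsm/kg
Osmolar gap = measured − calculated = 301 − 297.0 = 4.0 mOsm/kg

4.0 mOsm/kg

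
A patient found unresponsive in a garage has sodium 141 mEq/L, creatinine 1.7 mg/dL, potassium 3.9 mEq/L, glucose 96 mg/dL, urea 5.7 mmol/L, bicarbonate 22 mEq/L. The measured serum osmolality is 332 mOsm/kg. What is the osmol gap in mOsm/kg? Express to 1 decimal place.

Calculated osmolality = 2·Na + glucose/18 + urea
= 2·141 + 96/18 + 5.7
= 282 + 5.33 + 5.70
= 293.03 mOsm/kg ≈ 293.0 mOsm/kg
Osmolar gap = measured − calculated = 332 − 293.0 = 39.0 mOsm/kg

39.0 mOsm/kg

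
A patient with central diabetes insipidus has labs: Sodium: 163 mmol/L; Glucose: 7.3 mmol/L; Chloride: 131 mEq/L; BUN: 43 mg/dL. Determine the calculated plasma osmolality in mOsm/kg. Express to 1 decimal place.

Calculated osmolality = 2·Na + glucose + BUN/2.8
= 2·163 + 7.3 + 43/2.8
= 326 + 7.30 + 15.36
= 348.66 mOsm/kg

348.7 mOsm/kg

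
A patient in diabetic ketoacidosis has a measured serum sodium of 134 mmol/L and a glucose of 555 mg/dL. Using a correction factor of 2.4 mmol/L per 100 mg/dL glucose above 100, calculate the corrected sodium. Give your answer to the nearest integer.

145 mmol/L

Corrected Na = measured Na + 2.4 · (glucose − 100)/100
= 134 + 2.4 · (555 − 100)/100
= 134 + 10.9
= 144.9 mmol/L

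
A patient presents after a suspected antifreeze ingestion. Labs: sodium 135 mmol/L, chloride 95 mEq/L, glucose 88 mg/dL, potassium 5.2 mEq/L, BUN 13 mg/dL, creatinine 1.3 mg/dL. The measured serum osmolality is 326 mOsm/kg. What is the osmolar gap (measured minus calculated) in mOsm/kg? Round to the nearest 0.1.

46.5 mOsm/kg

Calculated osmolality = 2·Na + glucose/18 + BUN/2.8
= 2·135 + 88/18 + 13/2.8
= 270 + 4.89 + 4.64
= 279.53 mOsm/kg ≈ 279.5 mOsm/kg
Osmolar gap = measured − calculated = 326 − 279.5 = 46.5 mOsm/kg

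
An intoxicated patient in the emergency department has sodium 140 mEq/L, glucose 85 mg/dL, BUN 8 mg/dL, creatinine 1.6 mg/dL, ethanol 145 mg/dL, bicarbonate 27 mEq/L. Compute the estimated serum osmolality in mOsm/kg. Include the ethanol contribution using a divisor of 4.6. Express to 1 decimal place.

Calculated osmolality = 2·Na + glucose/18 + BUN/2.8 + ethanol/4.6
= 2·140 + 85/18 + 8/2.8 + 145/4.6
= 280 + 4.72 + 2.86 + 31.52
= 319.1 mOsm/kg

319.1 mOsm/kg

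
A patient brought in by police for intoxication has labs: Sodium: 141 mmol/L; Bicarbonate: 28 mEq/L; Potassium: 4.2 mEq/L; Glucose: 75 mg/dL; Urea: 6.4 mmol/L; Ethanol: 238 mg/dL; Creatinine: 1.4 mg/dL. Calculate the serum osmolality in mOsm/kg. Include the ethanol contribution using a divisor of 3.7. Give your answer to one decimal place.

Calculated osmolality = 2·Na + glucose/18 + urea + ethanol/3.7
= 2·141 + 75/18 + 6.4 + 238/3.7
= 282 + 4.17 + 6.40 + 64.32
= 356.89 mOsm/kg

356.9 mOsm/kg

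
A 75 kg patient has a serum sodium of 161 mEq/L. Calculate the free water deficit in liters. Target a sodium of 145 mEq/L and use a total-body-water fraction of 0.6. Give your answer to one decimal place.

TBW = 0.6 · 75 = 45 L
Free water deficit = TBW · (Na/145 − 1)
= 45 · (161/145 − 1)
= 45 · 0.1103
= 4.96 L

5.0 L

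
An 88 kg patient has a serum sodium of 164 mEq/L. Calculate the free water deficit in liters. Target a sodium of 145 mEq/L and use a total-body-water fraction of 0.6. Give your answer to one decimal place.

6.9 L

TBW = 0.6 · 88 = 52.8 L
Free water deficit = TBW · (Na/145 − 1)
= 52.8 · (164/145 − 1)
= 52.8 · 0.131
= 6.92 L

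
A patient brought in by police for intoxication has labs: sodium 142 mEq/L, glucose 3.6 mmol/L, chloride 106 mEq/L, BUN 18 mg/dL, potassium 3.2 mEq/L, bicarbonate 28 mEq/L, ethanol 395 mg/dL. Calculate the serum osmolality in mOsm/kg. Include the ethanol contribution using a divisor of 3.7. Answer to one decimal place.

400.8 mOsm/kg

Calculated osmolality = 2·Na + glucose + BUN/2.8 + ethanol/3.7
= 2·142 + 3.6 + 18/2.8 + 395/3.7
= 284 + 3.60 + 6.43 + 106.76
= 400.79 mOsm/kg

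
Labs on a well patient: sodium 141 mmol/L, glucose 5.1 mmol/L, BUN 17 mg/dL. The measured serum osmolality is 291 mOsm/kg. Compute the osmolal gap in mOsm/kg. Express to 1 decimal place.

-2.2 mOsm/kg

Calculated osmolality = 2·Na + glucose + BUN/2.8
= 2·141 + 5.1 + 17/2.8
= 282 + 5.10 + 6.07
= 293.17 mOsm/kg ≈ 293.2 mOsm/kg
Osmolar gap = measured − calculated = 291 − 293.2 = -2.2 mOsm/kg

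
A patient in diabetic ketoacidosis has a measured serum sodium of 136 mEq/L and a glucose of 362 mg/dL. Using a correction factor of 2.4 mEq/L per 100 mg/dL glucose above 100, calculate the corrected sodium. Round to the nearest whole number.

142 mEq/L

Corrected Na = measured Na + 2.4 · (glucose − 100)/100
= 136 + 2.4 · (362 − 100)/100
= 136 + 6.3
= 142.3 mEq/L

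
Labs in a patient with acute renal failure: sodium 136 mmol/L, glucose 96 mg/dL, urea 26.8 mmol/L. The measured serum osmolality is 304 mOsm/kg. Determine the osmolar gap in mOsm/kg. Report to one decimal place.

-0.1 mOsm/kg

Calculated osmolality = 2·Na + glucose/18 + urea
= 2·136 + 96/18 + 26.8
= 272 + 5.33 + 26.80
= 304.13 mOsm/kg ≈ 304.1 mOsm/kg
Osmolar gap = measured − calculated = 304 − 304.1 = -0.1 mOsm/kg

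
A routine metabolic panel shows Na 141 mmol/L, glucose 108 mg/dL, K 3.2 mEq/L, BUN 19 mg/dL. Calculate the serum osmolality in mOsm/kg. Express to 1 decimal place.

294.8 mOsm/kg

Calculated osmolality = 2·Na + glucose/18 + BUN/2.8
= 2·141 + 108/18 + 19/2.8
= 282 + 6 + 6.79
= 294.79 mOsm/kg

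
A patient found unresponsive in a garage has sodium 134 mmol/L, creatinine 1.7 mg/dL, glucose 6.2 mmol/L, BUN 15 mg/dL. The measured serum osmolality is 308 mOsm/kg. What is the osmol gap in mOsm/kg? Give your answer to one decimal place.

28.4 mOsm/kg

Calculated osmolality = 2·Na + glucose + BUN/2.8
= 2·134 + 6.2 + 15/2.8
= 268 + 6.20 + 5.36
= 279.56 mOsm/kg ≈ 279.6 mOsm/kg
Osmolar gap = measured − calculated = 308 − 279.6 = 28.4 mOsm/kg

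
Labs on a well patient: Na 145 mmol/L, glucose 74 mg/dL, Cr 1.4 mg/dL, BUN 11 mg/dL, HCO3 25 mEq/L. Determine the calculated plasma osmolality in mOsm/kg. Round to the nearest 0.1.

Calculated osmolality = 2·Na + glucose/18 + BUN/2.8
= 2·145 + 74/18 + 11/2.8
= 290 + 4.11 + 3.93
= 298.04 mOsm/kg

298.0 mOsm/kg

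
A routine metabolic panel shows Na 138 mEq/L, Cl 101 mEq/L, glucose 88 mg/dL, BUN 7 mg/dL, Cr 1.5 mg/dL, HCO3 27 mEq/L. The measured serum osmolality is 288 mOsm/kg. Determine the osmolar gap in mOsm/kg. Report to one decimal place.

4.6 mOsm/kg

Calculated osmolality = 2·Na + glucose/18 + BUN/2.8
= 2·138 + 88/18 + 7/2.8
= 276 + 4.89 + 2.50
= 283.39 mOsm/kg ≈ 283.4 mOsm/kg
Osmolar gap = measured − calculated = 288 − 283.4 = 4.6 mOsm/kg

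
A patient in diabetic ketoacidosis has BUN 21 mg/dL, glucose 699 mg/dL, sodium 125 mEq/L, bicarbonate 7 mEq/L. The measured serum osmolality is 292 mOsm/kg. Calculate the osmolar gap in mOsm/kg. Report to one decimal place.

Calculated osmolality = 2·Na + glucose/18 + BUN/2.8
= 2·125 + 699/18 + 21/2.8
= 250 + 38.83 + 7.50
= 296.33 mOsm/kg ≈ 296.3 mOsm/kg
Osmolar gap = measured − calculated = 292 − 296.3 = -4.3 mOsm/kg

-4.3 mOsm/kg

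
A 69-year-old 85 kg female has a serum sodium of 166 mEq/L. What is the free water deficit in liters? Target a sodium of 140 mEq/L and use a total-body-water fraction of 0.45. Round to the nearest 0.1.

TBW = 0.45 · 85 = 38.25 L
Free water deficit = TBW · (Na/140 − 1)
= 38.25 · (166/140 − 1)
= 38.25 · 0.1857
= 7.1 L

7.1 L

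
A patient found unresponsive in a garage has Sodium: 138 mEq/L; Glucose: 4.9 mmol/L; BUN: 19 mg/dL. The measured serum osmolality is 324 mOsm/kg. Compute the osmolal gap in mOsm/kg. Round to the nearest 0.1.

Calculated osmolality = 2·Na + glucose + BUN/2.8
= 2·138 + 4.9 + 19/2.8
= 276 + 4.90 + 6.79
= 287.69 mOsm/kg ≈ 287.7 mOsm/kg
Osmolar gap = measured − calculated = 324 − 287.7 = 36.3 mOsm/kg

36.3 mOsm/kg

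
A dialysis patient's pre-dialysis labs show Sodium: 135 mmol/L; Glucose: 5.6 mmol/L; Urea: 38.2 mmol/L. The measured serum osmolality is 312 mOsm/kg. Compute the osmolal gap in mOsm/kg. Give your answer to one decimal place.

Calculated osmolality = 2·Na + glucose + urea
= 2·135 + 5.6 + 38.2
= 270 + 5.60 + 38.20
= 313.8 mOsm/kg ≈ 313.8 mOsm/kg
Osmolar gap = measured − calculated = 312 − 313.8 = -1.8 mOsm/kg

-1.8 mOsm/kg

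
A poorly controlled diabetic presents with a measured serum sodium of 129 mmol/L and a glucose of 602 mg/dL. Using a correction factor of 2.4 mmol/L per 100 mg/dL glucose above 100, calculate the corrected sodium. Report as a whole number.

Corrected Na = measured Na + 2.4 · (glucose − 100)/100
= 129 + 2.4 · (602 − 100)/100
= 129 + 12
= 141 mmol/L

141 mmol/L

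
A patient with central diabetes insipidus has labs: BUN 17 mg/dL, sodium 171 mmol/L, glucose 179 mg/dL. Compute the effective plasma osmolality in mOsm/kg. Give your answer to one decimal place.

351.9 mOsm/kg

Effective osmolality excludes urea (freely permeant across cell membranes):
2·Na + glucose/18
= 2·171 + 179/18
= 342 + 9.94
= 351.94 mOsm/kg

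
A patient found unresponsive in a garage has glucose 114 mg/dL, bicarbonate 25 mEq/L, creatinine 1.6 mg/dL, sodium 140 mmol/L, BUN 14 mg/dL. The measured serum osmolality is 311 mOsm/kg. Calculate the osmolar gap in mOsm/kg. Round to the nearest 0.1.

Calculated osmolality = 2·Na + glucose/18 + BUN/2.8
= 2·140 + 114/18 + 14/2.8
= 280 + 6.33 + 5
= 291.33 mOsm/kg ≈ 291.3 mOsm/kg
Osmolar gap = measured − calculated = 311 − 291.3 = 19.7 mOsm/kg

19.7 mOsm/kg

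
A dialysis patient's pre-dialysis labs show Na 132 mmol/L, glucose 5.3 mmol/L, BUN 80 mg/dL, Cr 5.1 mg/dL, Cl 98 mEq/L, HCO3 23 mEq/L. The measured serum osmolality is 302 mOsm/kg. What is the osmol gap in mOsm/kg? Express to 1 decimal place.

Calculated osmolality = 2·Na + glucose + BUN/2.8
= 2·132 + 5.3 + 80/2.8
= 264 + 5.30 + 28.57
= 297.87 mOsm/kg ≈ 297.9 mOsm/kg
Osmolar gap = measured − calculated = 302 − 297.9 = 4.1 mOsm/kg

4.1 mOsm/kg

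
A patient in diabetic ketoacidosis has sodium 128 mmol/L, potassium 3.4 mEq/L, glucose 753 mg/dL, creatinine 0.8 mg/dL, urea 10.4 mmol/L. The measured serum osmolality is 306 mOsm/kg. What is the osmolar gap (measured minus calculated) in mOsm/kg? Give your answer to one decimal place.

-2.2 mOsm/kg

Calculated osmolality = 2·Na + glucose/18 + urea
= 2·128 + 753/18 + 10.4
= 256 + 41.83 + 10.40
= 308.23 mOsm/kg ≈ 308.2 mOsm/kg
Osmolar gap = measured − calculated = 306 − 308.2 = -2.2 mOsm/kg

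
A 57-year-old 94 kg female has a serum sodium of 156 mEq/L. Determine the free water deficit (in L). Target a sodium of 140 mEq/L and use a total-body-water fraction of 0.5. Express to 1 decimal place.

TBW = 0.5 · 94 = 47 L
Free water deficit = TBW · (Na/140 − 1)
= 47 · (156/140 − 1)
= 47 · 0.1143
= 5.37 L

5.4 L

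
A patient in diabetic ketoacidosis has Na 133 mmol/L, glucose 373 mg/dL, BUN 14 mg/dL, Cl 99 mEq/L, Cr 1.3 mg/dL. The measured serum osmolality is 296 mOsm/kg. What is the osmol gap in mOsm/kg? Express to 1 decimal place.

4.3 mOsm/kg

Calculated osmolality = 2·Na + glucose/18 + BUN/2.8
= 2·133 + 373/18 + 14/2.8
= 266 + 20.72 + 5
= 291.72 mOsm/kg ≈ 291.7 mOsm/kg
Osmolar gap = measured − calculated = 296 − 291.7 = 4.3 mOsm/kg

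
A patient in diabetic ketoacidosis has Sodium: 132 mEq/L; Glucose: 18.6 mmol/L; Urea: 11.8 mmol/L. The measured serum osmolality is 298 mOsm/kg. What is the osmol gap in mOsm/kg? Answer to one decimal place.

Calculated osmolality = 2·Na + glucose + urea
= 2·132 + 18.6 + 11.8
= 264 + 18.60 + 11.80
= 294.4 mOsm/kg ≈ 294.4 mOsm/kg
Osmolar gap = measured − calculated = 298 − 294.4 = 3.6 mOsm/kg

3.6 mOsm/kg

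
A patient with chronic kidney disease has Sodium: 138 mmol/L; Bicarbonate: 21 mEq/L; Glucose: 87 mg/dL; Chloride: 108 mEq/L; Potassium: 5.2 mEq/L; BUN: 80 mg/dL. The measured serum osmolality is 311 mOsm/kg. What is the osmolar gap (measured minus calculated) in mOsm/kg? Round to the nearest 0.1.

1.6 mOsm/kg

Calculated osmolality = 2·Na + glucose/18 + BUN/2.8
= 2·138 + 87/18 + 80/2.8
= 276 + 4.83 + 28.57
= 309.4 mOsm/kg ≈ 309.4 mOsm/kg
Osmolar gap = measured − calculated = 311 − 309.4 = 1.6 mOsm/kg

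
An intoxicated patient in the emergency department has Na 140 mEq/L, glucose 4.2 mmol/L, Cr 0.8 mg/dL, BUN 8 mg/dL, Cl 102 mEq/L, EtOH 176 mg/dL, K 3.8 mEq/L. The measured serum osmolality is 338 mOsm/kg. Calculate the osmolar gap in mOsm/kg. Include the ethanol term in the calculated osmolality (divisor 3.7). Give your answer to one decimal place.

3.4 mOsm/kg

Calculated osmolality = 2·Na + glucose + BUN/2.8 + ethanol/3.7
= 2·140 + 4.2 + 8/2.8 + 176/3.7
= 280 + 4.20 + 2.86 + 47.57
= 334.63 mOsm/kg ≈ 334.6 mOsm/kg
Osmolar gap = measured − calculated = 338 − 334.6 = 3.4 mOsm/kg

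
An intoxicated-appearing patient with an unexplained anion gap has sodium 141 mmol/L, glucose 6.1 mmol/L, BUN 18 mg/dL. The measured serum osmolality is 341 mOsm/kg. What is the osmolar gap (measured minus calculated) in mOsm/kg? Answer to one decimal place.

Calculated osmolality = 2·Na + glucose + BUN/2.8
= 2·141 + 6.1 + 18/2.8
= 282 + 6.10 + 6.43
= 294.53 mOsm/kg ≈ 294.5 mOsm/kg
Osmolar gap = measured − calculated = 341 − 294.5 = 46.5 mOsm/kg

46.5 mOsm/kg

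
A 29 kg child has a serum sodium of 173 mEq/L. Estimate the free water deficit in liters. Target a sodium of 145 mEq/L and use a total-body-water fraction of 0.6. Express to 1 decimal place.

TBW = 0.6 · 29 = 17.4 L
Free water deficit = TBW · (Na/145 − 1)
= 17.4 · (173/145 − 1)
= 17.4 · 0.1931
= 3.36 L

3.4 L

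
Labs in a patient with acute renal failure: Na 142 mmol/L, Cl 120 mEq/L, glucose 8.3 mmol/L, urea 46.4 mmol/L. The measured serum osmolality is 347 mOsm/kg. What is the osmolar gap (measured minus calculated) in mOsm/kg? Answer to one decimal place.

8.3 mOsm/kg

Calculated osmolality = 2·Na + glucose + urea
= 2·142 + 8.3 + 46.4
= 284 + 8.30 + 46.40
= 338.7 mOsm/kg ≈ 338.7 mOsm/kg
Osmolar gap = measured − calculated = 347 − 338.7 = 8.3 mOsm/kg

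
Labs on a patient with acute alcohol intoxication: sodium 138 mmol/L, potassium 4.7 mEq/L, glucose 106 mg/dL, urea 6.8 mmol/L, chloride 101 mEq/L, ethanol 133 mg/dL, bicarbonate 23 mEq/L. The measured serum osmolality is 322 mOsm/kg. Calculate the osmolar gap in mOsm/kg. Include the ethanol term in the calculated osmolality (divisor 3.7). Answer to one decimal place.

Calculated osmolality = 2·Na + glucose/18 + urea + ethanol/3.7
= 2·138 + 106/18 + 6.8 + 133/3.7
= 276 + 5.89 + 6.80 + 35.95
= 324.64 mOsm/kg ≈ 324.6 mOsm/kg
Osmolar gap = measured − calculated = 322 − 324.6 = -2.6 mOsm/kg

-2.6 mOsm/kg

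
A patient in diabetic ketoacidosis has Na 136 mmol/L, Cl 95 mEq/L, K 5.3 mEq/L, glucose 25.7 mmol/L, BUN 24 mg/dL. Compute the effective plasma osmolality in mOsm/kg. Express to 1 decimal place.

297.7 mOsm/kg

Effective osmolality excludes urea (freely permeant across cell membranes):
2·Na + glucose
= 2·136 + 25.7
= 272 + 25.7
= 297.7 mOsm/kg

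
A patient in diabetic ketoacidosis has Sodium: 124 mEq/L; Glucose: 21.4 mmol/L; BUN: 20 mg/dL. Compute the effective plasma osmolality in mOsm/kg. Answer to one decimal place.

Effective osmolality excludes urea (freely permeant across cell membranes):
2·Na + glucose
= 2·124 + 21.4
= 248 + 21.4
= 269.4 mOsm/kg

269.4 mOsm/kg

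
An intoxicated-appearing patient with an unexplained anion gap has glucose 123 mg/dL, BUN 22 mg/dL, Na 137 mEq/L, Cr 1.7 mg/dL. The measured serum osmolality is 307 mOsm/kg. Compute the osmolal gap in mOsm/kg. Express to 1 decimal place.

Calculated osmolality = 2·Na + glucose/18 + BUN/2.8
= 2·137 + 123/18 + 22/2.8
= 274 + 6.83 + 7.86
= 288.69 mOsm/kg ≈ 288.7 mOsm/kg
Osmolar gap = measured − calculated = 307 − 288.7 = 18.3 mOsm/kg

18.3 mOsm/kg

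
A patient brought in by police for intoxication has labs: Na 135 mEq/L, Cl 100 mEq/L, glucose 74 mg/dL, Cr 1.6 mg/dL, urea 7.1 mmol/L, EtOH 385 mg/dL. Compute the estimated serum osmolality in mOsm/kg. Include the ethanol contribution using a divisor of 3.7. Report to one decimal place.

385.3 mOsm/kg

Calculated osmolality = 2·Na + glucose/18 + urea + ethanol/3.7
= 2·135 + 74/18 + 7.1 + 385/3.7
= 270 + 4.11 + 7.10 + 104.05
= 385.26 mOsm/kg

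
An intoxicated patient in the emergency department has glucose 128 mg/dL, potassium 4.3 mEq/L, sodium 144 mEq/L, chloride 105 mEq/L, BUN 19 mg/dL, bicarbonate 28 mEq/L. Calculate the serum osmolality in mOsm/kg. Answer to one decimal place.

Calculated osmolality = 2·Na + glucose/18 + BUN/2.8
= 2·144 + 128/18 + 19/2.8
= 288 + 7.11 + 6.79
= 301.9 mOsm/kg

301.9 mOsm/kg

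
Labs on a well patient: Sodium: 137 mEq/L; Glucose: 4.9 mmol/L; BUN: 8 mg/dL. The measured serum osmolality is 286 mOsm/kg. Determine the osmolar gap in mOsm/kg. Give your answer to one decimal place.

Calculated osmolality = 2·Na + glucose + BUN/2.8
= 2·137 + 4.9 + 8/2.8
= 274 + 4.90 + 2.86
= 281.76 mOsm/kg ≈ 281.8 mOsm/kg
Osmolar gap = measured − calculated = 286 − 281.8 = 4.2 mOsm/kg

4.2 mOsm/kg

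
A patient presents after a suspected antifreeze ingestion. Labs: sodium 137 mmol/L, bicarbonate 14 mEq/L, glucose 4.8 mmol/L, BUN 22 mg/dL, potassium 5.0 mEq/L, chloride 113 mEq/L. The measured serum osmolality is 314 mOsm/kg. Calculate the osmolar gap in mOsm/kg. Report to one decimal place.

Calculated osmolality = 2·Na + glucose + BUN/2.8
= 2·137 + 4.8 + 22/2.8
= 274 + 4.80 + 7.86
= 286.66 mOsm/kg ≈ 286.7 mOsm/kg
Osmolar gap = measured − calculated = 314 − 286.7 = 27.3 mOsm/kg

27.3 mOsm/kg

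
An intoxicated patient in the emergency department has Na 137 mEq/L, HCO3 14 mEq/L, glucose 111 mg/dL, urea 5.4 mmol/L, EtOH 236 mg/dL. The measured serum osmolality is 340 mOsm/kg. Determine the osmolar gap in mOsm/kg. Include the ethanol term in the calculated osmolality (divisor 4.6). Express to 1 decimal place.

Calculated osmolality = 2·Na + glucose/18 + urea + ethanol/4.6
= 2·137 + 111/18 + 5.4 + 236/4.6
= 274 + 6.17 + 5.40 + 51.30
= 336.87 mOsm/kg ≈ 336.9 mOsm/kg
Osmolar gap = measured − calculated = 340 − 336.9 = 3.1 mOsm/kg

3.1 mOsm/kg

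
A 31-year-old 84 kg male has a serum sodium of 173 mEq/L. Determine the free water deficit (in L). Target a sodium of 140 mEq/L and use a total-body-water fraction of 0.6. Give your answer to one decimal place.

11.9 L

TBW = 0.6 · 84 = 50.4 L
Free water deficit = TBW · (Na/140 − 1)
= 50.4 · (173/140 − 1)
= 50.4 · 0.2357
= 11.88 L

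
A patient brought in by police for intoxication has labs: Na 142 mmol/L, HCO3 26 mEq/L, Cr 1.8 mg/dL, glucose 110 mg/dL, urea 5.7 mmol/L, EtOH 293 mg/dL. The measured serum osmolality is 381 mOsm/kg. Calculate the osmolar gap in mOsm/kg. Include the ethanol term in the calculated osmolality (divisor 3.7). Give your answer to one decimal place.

6.0 mOsm/kg

Calculated osmolality = 2·Na + glucose/18 + urea + ethanol/3.7
= 2·142 + 110/18 + 5.7 + 293/3.7
= 284 + 6.11 + 5.70 + 79.19
= 375 mOsm/kg ≈ 375.0 mOsm/kg
Osmolar gap = measured − calculated = 381 − 375.0 = 6.0 mOsm/kg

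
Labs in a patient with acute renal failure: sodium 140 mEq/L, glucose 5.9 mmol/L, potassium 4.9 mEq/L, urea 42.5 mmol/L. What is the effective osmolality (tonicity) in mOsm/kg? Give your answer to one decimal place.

Effective osmolality excludes urea (freely permeant across cell membranes):
2·Na + glucose
= 2·140 + 5.9
= 280 + 5.9
= 285.9 mOsm/kg

285.9 mOsm/kg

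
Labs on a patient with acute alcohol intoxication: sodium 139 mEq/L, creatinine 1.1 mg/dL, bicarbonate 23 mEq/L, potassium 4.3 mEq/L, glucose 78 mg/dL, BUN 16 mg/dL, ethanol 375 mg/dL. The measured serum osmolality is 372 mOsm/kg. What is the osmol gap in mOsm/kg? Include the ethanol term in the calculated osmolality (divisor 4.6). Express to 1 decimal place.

2.4 mOsm/kg

Calculated osmolality = 2·Na + glucose/18 + BUN/2.8 + ethanol/4.6
= 2·139 + 78/18 + 16/2.8 + 375/4.6
= 278 + 4.33 + 5.71 + 81.52
= 369.56 mOsm/kg ≈ 369.6 mOsm/kg
Osmolar gap = measured − calculated = 372 − 369.6 = 2.4 mOsm/kg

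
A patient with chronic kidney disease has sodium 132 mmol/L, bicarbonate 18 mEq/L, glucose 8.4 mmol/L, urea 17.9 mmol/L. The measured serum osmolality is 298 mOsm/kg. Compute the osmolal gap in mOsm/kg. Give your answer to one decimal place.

7.7 mOsm/kg

Calculated osmolality = 2·Na + glucose + urea
= 2·132 + 8.4 + 17.9
= 264 + 8.40 + 17.90
= 290.3 mOsm/kg ≈ 290.3 mOsm/kg
Osmolar gap = measured − calculated = 298 − 290.3 = 7.7 mOsm/kg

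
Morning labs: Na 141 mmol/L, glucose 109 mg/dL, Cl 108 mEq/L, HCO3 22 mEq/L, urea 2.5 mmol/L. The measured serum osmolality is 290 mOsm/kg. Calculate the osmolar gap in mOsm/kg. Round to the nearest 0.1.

-0.6 mOsm/kg

Calculated osmolality = 2·Na + glucose/18 + urea
= 2·141 + 109/18 + 2.5
= 282 + 6.06 + 2.50
= 290.56 mOsm/kg ≈ 290.6 mOsm/kg
Osmolar gap = measured − calculated = 290 − 290.6 = -0.6 mOsm/kg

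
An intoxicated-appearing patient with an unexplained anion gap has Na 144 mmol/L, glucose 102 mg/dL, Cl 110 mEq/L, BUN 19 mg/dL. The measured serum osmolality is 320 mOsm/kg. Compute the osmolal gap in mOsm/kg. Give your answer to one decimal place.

Calculated osmolality = 2·Na + glucose/18 + BUN/2.8
= 2·144 + 102/18 + 19/2.8
= 288 + 5.67 + 6.79
= 300.46 mOsm/kg ≈ 300.5 mOsm/kg
Osmolar gap = measured − calculated = 320 − 300.5 = 19.5 mOsm/kg

19.5 mOsm/kg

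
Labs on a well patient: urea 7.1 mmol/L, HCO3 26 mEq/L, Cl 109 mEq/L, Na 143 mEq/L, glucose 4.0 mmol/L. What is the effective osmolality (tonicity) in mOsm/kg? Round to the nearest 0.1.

290.0 mOsm/kg

Effective osmolality excludes urea (freely permeant across cell membranes):
2·Na + glucose
= 2·143 + 4
= 286 + 4
= 290 mOsm/kg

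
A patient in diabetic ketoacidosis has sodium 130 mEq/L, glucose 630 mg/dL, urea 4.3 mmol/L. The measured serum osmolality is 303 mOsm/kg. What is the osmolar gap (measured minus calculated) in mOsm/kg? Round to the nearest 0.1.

Calculated osmolality = 2·Na + glucose/18 + urea
= 2·130 + 630/18 + 4.3
= 260 + 35 + 4.30
= 299.3 mOsm/kg ≈ 299.3 mOsm/kg
Osmolar gap = measured − calculated = 303 − 299.3 = 3.7 mOsm/kg

3.7 mOsm/kg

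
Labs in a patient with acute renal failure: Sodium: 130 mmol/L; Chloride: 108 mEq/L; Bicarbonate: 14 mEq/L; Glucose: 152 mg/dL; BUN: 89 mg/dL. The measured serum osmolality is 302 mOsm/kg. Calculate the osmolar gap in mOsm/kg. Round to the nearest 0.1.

1.8 mOsm/kg

Calculated osmolality = 2·Na + glucose/18 + BUN/2.8
= 2·130 + 152/18 + 89/2.8
= 260 + 8.44 + 31.79
= 300.23 mOsm/kg ≈ 300.2 mOsm/kg
Osmolar gap = measured − calculated = 302 − 300.2 = 1.8 mOsm/kg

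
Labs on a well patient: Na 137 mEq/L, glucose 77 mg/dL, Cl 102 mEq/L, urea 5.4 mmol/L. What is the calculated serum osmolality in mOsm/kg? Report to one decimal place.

283.7 mOsm/kg

Calculated osmolality = 2·Na + glucose/18 + urea
= 2·137 + 77/18 + 5.4
= 274 + 4.28 + 5.40
= 283.68 mOsm/kg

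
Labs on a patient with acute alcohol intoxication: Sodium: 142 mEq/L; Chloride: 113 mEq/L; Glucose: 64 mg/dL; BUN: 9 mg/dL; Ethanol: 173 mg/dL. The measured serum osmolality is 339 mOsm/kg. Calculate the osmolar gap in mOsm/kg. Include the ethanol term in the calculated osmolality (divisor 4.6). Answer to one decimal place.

10.6 mOsm/kg

Calculated osmolality = 2·Na + glucose/18 + BUN/2.8 + ethanol/4.6
= 2·142 + 64/18 + 9/2.8 + 173/4.6
= 284 + 3.56 + 3.21 + 37.61
= 328.38 mOsm/kg ≈ 328.4 mOsm/kg
Osmolar gap = measured − calculated = 339 − 328.4 = 10.6 mOsm/kg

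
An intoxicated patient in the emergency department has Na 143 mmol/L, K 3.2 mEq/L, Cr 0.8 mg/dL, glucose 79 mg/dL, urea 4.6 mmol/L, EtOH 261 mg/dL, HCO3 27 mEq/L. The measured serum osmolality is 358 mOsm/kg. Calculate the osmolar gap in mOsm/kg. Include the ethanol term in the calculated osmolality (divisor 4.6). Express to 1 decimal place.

Calculated osmolality = 2·Na + glucose/18 + urea + ethanol/4.6
= 2·143 + 79/18 + 4.6 + 261/4.6
= 286 + 4.39 + 4.60 + 56.74
= 351.73 mOsm/kg ≈ 351.7 mOsm/kg
Osmolar gap = measured − calculated = 358 − 351.7 = 6.3 mOsm/kg

6.3 mOsm/kg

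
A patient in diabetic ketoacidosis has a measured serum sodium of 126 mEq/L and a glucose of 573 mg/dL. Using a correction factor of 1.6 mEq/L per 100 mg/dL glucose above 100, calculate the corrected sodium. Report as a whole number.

134 mEq/L

Corrected Na = measured Na + 1.6 · (glucose − 100)/100
= 126 + 1.6 · (573 − 100)/100
= 126 + 7.6
= 133.6 mEq/L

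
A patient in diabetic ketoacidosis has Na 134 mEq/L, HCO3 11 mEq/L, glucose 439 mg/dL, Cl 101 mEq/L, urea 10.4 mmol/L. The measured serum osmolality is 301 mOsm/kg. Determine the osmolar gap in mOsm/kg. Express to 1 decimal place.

Calculated osmolality = 2·Na + glucose/18 + urea
= 2·134 + 439/18 + 10.4
= 268 + 24.39 + 10.40
= 302.79 mOsm/kg ≈ 302.8 mOsm/kg
Osmolar gap = measured − calculated = 301 − 302.8 = -1.8 mOsm/kg

-1.8 mOsm/kg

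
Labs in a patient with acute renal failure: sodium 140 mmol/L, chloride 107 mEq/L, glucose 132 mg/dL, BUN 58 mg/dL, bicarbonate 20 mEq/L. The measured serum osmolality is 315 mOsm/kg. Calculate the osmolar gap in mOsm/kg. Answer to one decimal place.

Calculated osmolality = 2·Na + glucose/18 + BUN/2.8
= 2·140 + 132/18 + 58/2.8
= 280 + 7.33 + 20.71
= 308.04 mOsm/kg ≈ 308.0 mOsm/kg
Osmolar gap = measured − calculated = 315 − 308.0 = 7.0 mOsm/kg

7.0 mOsm/kg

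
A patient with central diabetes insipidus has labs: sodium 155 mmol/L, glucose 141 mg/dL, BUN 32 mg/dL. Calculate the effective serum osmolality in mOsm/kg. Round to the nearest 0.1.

Effective osmolality excludes urea (freely permeant across cell membranes):
2·Na + glucose/18
= 2·155 + 141/18
= 310 + 7.83
= 317.83 mOsm/kg

317.8 mOsm/kg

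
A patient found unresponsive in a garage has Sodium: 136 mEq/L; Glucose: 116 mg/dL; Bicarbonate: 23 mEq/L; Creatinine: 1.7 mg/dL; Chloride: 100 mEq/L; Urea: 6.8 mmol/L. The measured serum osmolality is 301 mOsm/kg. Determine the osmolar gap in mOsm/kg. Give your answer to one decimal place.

15.8 mOsm/kg

Calculated osmolality = 2·Na + glucose/18 + urea
= 2·136 + 116/18 + 6.8
= 272 + 6.44 + 6.80
= 285.24 mOsm/kg ≈ 285.2 mOsm/kg
Osmolar gap = measured − calculated = 301 − 285.2 = 15.8 mOsm/kg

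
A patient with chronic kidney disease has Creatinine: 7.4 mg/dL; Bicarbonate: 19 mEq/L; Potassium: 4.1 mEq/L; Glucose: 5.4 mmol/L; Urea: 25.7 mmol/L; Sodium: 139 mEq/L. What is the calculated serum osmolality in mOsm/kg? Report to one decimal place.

Calculated osmolality = 2·Na + glucose + urea
= 2·139 + 5.4 + 25.7
= 278 + 5.40 + 25.70
= 309.1 mOsm/kg

309.1 mOsm/kg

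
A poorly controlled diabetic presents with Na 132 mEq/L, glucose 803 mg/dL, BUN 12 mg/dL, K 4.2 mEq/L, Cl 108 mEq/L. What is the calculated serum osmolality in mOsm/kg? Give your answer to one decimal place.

Calculated osmolality = 2·Na + glucose/18 + BUN/2.8
= 2·132 + 803/18 + 12/2.8
= 264 + 44.61 + 4.29
= 312.9 mOsm/kg

312.9 mOsm/kg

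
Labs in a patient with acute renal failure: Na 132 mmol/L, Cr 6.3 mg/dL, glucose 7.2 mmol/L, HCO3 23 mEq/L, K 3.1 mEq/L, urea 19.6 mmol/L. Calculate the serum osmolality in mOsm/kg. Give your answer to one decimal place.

Calculated osmolality = 2·Na + glucose + urea
= 2·132 + 7.2 + 19.6
= 264 + 7.20 + 19.60
= 290.8 mOsm/kg

290.8 mOsm/kg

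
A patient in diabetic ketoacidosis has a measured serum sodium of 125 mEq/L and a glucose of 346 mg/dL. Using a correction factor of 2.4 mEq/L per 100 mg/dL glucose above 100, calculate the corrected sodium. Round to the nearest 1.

131 mEq/L

Corrected Na = measured Na + 2.4 · (glucose − 100)/100
= 125 + 2.4 · (346 − 100)/100
= 125 + 5.9
= 130.9 mEq/L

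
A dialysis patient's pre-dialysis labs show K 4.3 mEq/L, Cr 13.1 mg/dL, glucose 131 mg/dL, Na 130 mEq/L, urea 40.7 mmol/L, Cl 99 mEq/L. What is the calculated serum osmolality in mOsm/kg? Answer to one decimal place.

Calculated osmolality = 2·Na + glucose/18 + urea
= 2·130 + 131/18 + 40.7
= 260 + 7.28 + 40.70
= 307.98 mOsm/kg

308.0 mOsm/kg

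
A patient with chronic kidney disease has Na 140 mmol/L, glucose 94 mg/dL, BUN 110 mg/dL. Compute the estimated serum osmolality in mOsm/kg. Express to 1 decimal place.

324.5 mOsm/kg

Calculated osmolality = 2·Na + glucose/18 + BUN/2.8
= 2·140 + 94/18 + 110/2.8
= 280 + 5.22 + 39.29
= 324.51 mOsm/kg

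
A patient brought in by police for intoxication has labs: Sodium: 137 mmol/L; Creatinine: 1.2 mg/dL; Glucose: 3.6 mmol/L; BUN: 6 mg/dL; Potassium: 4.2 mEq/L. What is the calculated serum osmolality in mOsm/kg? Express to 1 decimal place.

Calculated osmolality = 2·Na + glucose + BUN/2.8
= 2·137 + 3.6 + 6/2.8
= 274 + 3.60 + 2.14
= 279.74 mOsm/kg

279.7 mOsm/kg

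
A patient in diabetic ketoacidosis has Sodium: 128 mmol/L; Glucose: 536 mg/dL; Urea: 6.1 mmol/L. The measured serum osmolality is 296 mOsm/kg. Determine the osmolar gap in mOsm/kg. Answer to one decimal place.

4.1 mOsm/kg

Calculated osmolality = 2·Na + glucose/18 + urea
= 2·128 + 536/18 + 6.1
= 256 + 29.78 + 6.10
= 291.88 mOsm/kg ≈ 291.9 mOsm/kg
Osmolar gap = measured − calculated = 296 − 291.9 = 4.1 mOsm/kg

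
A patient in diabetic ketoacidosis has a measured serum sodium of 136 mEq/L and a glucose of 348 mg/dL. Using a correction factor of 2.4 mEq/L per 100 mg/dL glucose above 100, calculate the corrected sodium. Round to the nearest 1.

142 mEq/L

Corrected Na = measured Na + 2.4 · (glucose − 100)/100
= 136 + 2.4 · (348 − 100)/100
= 136 + 6
= 142 mEq/L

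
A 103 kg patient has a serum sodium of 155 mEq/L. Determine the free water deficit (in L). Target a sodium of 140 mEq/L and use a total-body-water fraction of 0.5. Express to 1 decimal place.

TBW = 0.5 · 103 = 51.5 L
Free water deficit = TBW · (Na/140 − 1)
= 51.5 · (155/140 − 1)
= 51.5 · 0.1071
= 5.52 L

5.5 L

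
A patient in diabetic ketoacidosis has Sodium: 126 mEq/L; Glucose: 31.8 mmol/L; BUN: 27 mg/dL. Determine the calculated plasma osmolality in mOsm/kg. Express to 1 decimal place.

Calculated osmolality = 2·Na + glucose + BUN/2.8
= 2·126 + 31.8 + 27/2.8
= 252 + 31.80 + 9.64
= 293.44 mOsm/kg

293.4 mOsm/kg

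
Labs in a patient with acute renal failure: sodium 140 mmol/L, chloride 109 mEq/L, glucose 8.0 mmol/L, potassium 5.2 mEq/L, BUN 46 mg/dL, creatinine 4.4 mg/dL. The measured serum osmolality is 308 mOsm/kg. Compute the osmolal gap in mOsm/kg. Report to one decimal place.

3.6 mOsm/kg

Calculated osmolality = 2·Na + glucose + BUN/2.8
= 2·140 + 8 + 46/2.8
= 280 + 8 + 16.43
= 304.43 mOsm/kg ≈ 304.4 mOsm/kg
Osmolar gap = measured − calculated = 308 − 304.4 = 3.6 mOsm/kg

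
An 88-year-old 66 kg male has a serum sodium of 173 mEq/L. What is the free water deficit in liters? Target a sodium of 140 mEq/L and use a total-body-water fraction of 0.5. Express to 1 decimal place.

TBW = 0.5 · 66 = 33 L
Free water deficit = TBW · (Na/140 − 1)
= 33 · (173/140 − 1)
= 33 · 0.2357
= 7.78 L

7.8 L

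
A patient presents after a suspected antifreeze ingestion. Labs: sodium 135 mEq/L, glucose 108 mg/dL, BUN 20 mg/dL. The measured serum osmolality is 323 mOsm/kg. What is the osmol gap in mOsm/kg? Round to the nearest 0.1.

39.9 mOsm/kg

Calculated osmolality = 2·Na + glucose/18 + BUN/2.8
= 2·135 + 108/18 + 20/2.8
= 270 + 6 + 7.14
= 283.14 mOsm/kg ≈ 283.1 mOsm/kg
Osmolar gap = measured − calculated = 323 − 283.1 = 39.9 mOsm/kg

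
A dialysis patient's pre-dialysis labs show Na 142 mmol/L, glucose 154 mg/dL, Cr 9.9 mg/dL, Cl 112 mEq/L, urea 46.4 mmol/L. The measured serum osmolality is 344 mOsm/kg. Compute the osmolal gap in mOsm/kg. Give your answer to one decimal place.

Calculated osmolality = 2·Na + glucose/18 + urea
= 2·142 + 154/18 + 46.4
= 284 + 8.56 + 46.40
= 338.96 mOsm/kg ≈ 339.0 mOsm/kg
Osmolar gap = measured − calculated = 344 − 339.0 = 5.0 mOsm/kg

5.0 mOsm/kg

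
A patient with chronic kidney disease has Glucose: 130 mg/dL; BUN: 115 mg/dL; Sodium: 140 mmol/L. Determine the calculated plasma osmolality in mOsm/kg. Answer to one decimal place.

Calculated osmolality = 2·Na + glucose/18 + BUN/2.8
= 2·140 + 130/18 + 115/2.8
= 280 + 7.22 + 41.07
= 328.29 mOsm/kg

328.3 mOsm/kg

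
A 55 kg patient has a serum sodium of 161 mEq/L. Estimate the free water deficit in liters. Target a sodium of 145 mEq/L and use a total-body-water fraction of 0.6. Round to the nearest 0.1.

3.6 L

TBW = 0.6 · 55 = 33 L
Free water deficit = TBW · (Na/145 − 1)
= 33 · (161/145 − 1)
= 33 · 0.1103
= 3.64 L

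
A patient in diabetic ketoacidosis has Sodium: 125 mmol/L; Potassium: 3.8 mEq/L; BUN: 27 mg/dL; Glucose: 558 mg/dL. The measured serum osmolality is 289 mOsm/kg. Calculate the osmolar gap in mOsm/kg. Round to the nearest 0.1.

Calculated osmolality = 2·Na + glucose/18 + BUN/2.8
= 2·125 + 558/18 + 27/2.8
= 250 + 31 + 9.64
= 290.64 mOsm/kg ≈ 290.6 mOsm/kg
Osmolar gap = measured − calculated = 289 − 290.6 = -1.6 mOsm/kg

-1.6 mOsm/kg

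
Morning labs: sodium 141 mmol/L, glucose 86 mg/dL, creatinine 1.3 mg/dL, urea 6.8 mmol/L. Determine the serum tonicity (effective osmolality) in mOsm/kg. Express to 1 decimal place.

286.8 mOsm/kg

Effective osmolality excludes urea (freely permeant across cell membranes):
2·Na + glucose/18
= 2·141 + 86/18
= 282 + 4.78
= 286.78 mOsm/kg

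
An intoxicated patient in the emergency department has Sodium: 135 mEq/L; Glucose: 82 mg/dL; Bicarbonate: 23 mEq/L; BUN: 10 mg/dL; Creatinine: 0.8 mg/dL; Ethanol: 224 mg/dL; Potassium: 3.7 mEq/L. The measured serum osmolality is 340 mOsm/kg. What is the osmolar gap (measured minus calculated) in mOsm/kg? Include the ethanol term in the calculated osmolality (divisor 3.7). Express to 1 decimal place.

1.3 mOsm/kg

Calculated osmolality = 2·Na + glucose/18 + BUN/2.8 + ethanol/3.7
= 2·135 + 82/18 + 10/2.8 + 224/3.7
= 270 + 4.56 + 3.57 + 60.54
= 338.67 mOsm/kg ≈ 338.7 mOsm/kg
Osmolar gap = measured − calculated = 340 − 338.7 = 1.3 mOsm/kg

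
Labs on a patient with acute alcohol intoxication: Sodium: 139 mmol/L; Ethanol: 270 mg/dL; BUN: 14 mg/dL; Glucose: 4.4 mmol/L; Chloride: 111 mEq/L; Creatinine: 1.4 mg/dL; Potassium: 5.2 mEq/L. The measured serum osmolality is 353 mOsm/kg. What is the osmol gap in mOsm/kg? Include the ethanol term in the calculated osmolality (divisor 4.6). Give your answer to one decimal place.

Calculated osmolality = 2·Na + glucose + BUN/2.8 + ethanol/4.6
= 2·139 + 4.4 + 14/2.8 + 270/4.6
= 278 + 4.40 + 5 + 58.70
= 346.1 mOsm/kg ≈ 346.1 mOsm/kg
Osmolar gap = measured − calculated = 353 − 346.1 = 6.9 mOsm/kg

6.9 mOsm/kg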